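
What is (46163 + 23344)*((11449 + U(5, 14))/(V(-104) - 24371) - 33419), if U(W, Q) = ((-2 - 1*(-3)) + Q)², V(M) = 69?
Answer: -28225409927742/12151 ≈ -2.3229e+9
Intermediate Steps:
U(W, Q) = (1 + Q)² (U(W, Q) = ((-2 + 3) + Q)² = (1 + Q)²)
(46163 + 23344)*((11449 + U(5, 14))/(V(-104) - 24371) - 33419) = (46163 + 23344)*((11449 + (1 + 14)²)/(69 - 24371) - 33419) = 69507*((11449 + 15²)/(-24302) - 33419) = 69507*((11449 + 225)*(-1/24302) - 33419) = 69507*(11674*(-1/24302) - 33419) = 69507*(-5837/12151 - 33419) = 69507*(-406080106/12151) = -28225409927742/12151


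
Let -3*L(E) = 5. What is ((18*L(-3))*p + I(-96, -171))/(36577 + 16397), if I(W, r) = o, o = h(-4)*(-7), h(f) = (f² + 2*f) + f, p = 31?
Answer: -479/26487 ≈ -0.018084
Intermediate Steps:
L(E) = -5/3 (L(E) = -⅓*5 = -5/3)
h(f) = f² + 3*f
o = -28 (o = -4*(3 - 4)*(-7) = -4*(-1)*(-7) = 4*(-7) = -28)
I(W, r) = -28
((18*L(-3))*p + I(-96, -171))/(36577 + 16397) = ((18*(-5/3))*31 - 28)/(36577 + 16397) = (-30*31 - 28)/52974 = (-930 - 28)*(1/52974) = -958*1/52974 = -479/26487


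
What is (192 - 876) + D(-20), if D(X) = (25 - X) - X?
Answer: -619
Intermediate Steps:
D(X) = 25 - 2*X
(192 - 876) + D(-20) = (192 - 876) + (25 - 2*(-20)) = -684 + (25 + 40) = -684 + 65 = -619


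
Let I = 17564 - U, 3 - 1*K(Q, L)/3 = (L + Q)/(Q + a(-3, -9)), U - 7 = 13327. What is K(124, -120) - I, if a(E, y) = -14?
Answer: -232161/55 ≈ -4221.1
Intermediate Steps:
U = 13334 (U = 7 + 13327 = 13334)
K(Q, L) = 9 - 3*(L + Q)/(-14 + Q) (K(Q, L) = 9 - 3*(L + Q)/(Q - 14) = 9 - 3*(L + Q)/(-14 + Q))
I = 4230 (I = 17564 - 1*13334 = 17564 - 13334 = 4230)
K(124, -120) - I = 3*(-42 - 1*(-120) + 2*124)/(-14 + 124) - 1*4230 = 3*(-42 + 120 + 248)/110 - 4230 = 3*(1/110)*326 - 4230 = 489/55 - 4230 = -232161/55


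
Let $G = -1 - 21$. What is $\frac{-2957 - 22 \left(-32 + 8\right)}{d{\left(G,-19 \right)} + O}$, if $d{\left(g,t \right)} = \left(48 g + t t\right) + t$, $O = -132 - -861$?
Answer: $- \frac{2429}{15} \approx -161.93$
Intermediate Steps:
$O = 729$ ($O = -132 + 861 = 729$)
$G = -22$
$d{\left(g,t \right)} = t + t^{2} + 48 g$ ($d{\left(g,t \right)} = \left(48 g + t^{2}\right) + t = \left(t^{2} + 48 g\right) + t = t + t^{2} + 48 g$)
$\frac{-2957 - 22 \left(-32 + 8\right)}{d{\left(G,-19 \right)} + O} = \frac{-2957 - 22 \left(-32 + 8\right)}{\left(-19 + \left(-19\right)^{2} + 48 \left(-22\right)\right) + 729} = \frac{-2957 - -528}{\left(-19 + 361 - 1056\right) + 729} = \frac{-2957 + 528}{-714 + 729} = - \frac{2429}{15}$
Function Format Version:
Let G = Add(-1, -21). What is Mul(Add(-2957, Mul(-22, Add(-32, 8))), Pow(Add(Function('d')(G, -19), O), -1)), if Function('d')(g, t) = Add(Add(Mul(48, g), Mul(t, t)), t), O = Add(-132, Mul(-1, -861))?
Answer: Rational(-2429, 15) ≈ -161.93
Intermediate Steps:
O = 729 (O = Add(-132, 861) = 729)
G = -22
Function('d')(g, t) = Add(t, Pow(t, 2), Mul(48, g)) (Function('d')(g, t) = Add(Add(Mul(48, g), Pow(t, 2)), t) = Add(Add(Pow(t, 2), Mul(48, g)), t) = Add(t, Pow(t, 2), Mul(48, g)))
Mul(Add(-2957, Mul(-22, Add(-32, 8))), Pow(Add(Function('d')(G, -19), O), -1)) = Mul(Add(-2957, Mul(-22, Add(-32, 8))), Pow(Add(Add(-19, Pow(-19, 2), Mul(48, -22)), 729), -1)) = Mul(Add(-2957, Mul(-22, -24)), Pow(Add(Add(-19, 361, -1056), 729), -1)) = Mul(Add(-2957, 528), Pow(Add(-714, 729), -1)) = Mul(-2429, Pow(15, -1)) = Mul(-2429, Rational(1, 15)) = Rational(-2429, 15)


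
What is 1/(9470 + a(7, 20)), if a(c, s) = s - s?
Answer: 1/9470 ≈ 0.00010560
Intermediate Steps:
a(c, s) = 0
1/(9470 + a(7, 20)) = 1/(9470 + 0) = 1/9470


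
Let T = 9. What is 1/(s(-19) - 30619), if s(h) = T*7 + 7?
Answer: -1/30549 ≈ -3.2734e-5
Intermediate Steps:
s(h) = 70 (s(h) = 9*7 + 7 = 63 + 7 = 70)
1/(s(-19) - 30619) = 1/(70 - 30619) = 1/(-30549) = -1/30549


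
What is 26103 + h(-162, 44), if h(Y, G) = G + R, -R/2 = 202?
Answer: 25743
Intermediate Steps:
R = -404 (R = -2*202 = -404)
h(Y, G) = -404 + G (h(Y, G) = G - 404 = -404 + G)
26103 + h(-162, 44) = 26103 + (-404 + 44) = 26103 - 360 = 25743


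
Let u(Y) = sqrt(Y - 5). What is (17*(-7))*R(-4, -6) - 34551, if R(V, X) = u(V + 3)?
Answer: -34551 - 119*I*sqrt(6) ≈ -34551.0 - 291.49*I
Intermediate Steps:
u(Y) = sqrt(-5 + Y)
R(V, X) = sqrt(-2 + V) (R(V, X) = sqrt(-5 + (V + 3)) = sqrt(-5 + (3 + V)) = sqrt(-2 + V))
(17*(-7))*R(-4, -6) - 34551 = (17*(-7))*sqrt(-2 - 4) - 34551 = -119*I*sqrt(6) - 34551 = -34551 - 119*I*sqrt(6)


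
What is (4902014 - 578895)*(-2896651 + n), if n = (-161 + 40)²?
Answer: -12459272189190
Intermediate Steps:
n = 14641 (n = (-121)² = 14641)
(4902014 - 578895)*(-2896651 + n) = (4902014 - 578895)*(-2896651 + 14641) = 4323119*(-2882010) = -12459272189190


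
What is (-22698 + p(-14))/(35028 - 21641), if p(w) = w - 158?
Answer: -22870/13387 ≈ -1.7084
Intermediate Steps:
p(w) = -158 + w
(-22698 + p(-14))/(35028 - 21641) = (-22698 + (-158 - 14))/(35028 - 21641) = (-22698 - 172)/13387 = -22870*1/13387 = -22870/13387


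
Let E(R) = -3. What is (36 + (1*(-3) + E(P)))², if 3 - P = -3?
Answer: 900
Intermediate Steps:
P = 6 (P = 3 - 1*(-3) = 3 + 3 = 6)
(36 + (1*(-3) + E(P)))² = (36 + (1*(-3) - 3))² = (36 + (-3 - 3))² = (36 - 6)² = 30² = 900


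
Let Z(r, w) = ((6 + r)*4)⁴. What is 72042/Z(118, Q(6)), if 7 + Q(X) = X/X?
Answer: 36021/30261936128 ≈ 1.1903e-6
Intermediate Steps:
Q(X) = -6 (Q(X) = -7 + X/X = -7 + 1 = -6)
Z(r, w) = (24 + 4*r)⁴
72042/Z(118, Q(6)) = 72042/((256*(6 + 118)⁴)) = 72042/((256*124⁴)) = 72042/((256*236421376)) = 72042/60523872256 = 72042*(1/60523872256) = 36021/30261936128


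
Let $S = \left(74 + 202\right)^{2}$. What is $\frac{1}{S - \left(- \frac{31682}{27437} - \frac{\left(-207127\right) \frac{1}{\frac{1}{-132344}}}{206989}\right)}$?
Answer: $\frac{5679157193}{1184725510591122} \approx 4.7936 \cdot 10^{-6}$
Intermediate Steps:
$S = 76176$ ($S = 276^{2} = 76176$)
$\frac{1}{S - \left(- \frac{31682}{27437} - \frac{\left(-207127\right) \frac{1}{\frac{1}{-132344}}}{206989}\right)} = \frac{1}{76176 - \left(- \frac{31682}{27437} - \frac{\left(-207127\right) \frac{1}{\frac{1}{-132344}}}{206989}\right)} = \frac{1}{76176 - \left(- \frac{31682}{27437} - - \frac{207127}{- \frac{1}{132344}} \cdot \frac{1}{206989}\right)} = \frac{1}{76176 + \left(\left(-207127\right) \left(-132344\right) \frac{1}{206989} + \frac{31682}{27437}\right)} = \frac{1}{76176 + \left(27412015688 \cdot \frac{1}{206989} + \frac{31682}{27437}\right)} = \frac{1}{76176 + \left(\frac{27412015688}{206989} + \frac{31682}{27437}\right)} = \frac{1}{76176 + \frac{752110032257154}{5679157193}} = \frac{1}{\frac{1184725510591122}{5679157193}} = \frac{5679157193}{1184725510591122}$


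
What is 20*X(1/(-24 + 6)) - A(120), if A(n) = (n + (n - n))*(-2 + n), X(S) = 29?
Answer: -13580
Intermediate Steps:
A(n) = n*(-2 + n) (A(n) = (n + 0)*(-2 + n) = n*(-2 + n))
20*X(1/(-24 + 6)) - A(120) = 20*29 - 120*(-2 + 120) = 580 - 120*118 = 580 - 1*14160 = 580 - 14160 = -13580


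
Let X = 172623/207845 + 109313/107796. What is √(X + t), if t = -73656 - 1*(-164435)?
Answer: √94152815540695408092765/1018402710 ≈ 301.30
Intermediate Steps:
t = 90779 (t = -73656 + 164435 = 90779)
X = 3757111763/2036805420 (X = 172623*(1/207845) + 109313*(1/107796) = 15693/18895 + 109313/107796 = 3757111763/2036805420 ≈ 1.8446)
√(X + t) = √(3757111763/2036805420 + 90779) = √(184902916333943/2036805420) = √94152815540695408092765/1018402710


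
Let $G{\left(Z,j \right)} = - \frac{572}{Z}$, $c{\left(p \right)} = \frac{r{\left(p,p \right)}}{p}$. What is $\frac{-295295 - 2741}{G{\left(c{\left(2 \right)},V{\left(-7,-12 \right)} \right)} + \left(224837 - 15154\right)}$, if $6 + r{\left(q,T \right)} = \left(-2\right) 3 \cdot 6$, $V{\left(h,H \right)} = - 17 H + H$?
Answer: $- \frac{6258756}{4403915} \approx -1.4212$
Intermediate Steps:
$V{\left(h,H \right)} = - 16 H$
$r{\left(q,T \right)} = -42$ ($r{\left(q,T \right)} = -6 + \left(-2\right) 3 \cdot 6 = -6 - 36 = -42$)
$c{\left(p \right)} = - \frac{42}{p}$
$\frac{-295295 - 2741}{G{\left(c{\left(2 \right)},V{\left(-7,-12 \right)} \right)} + \left(224837 - 15154\right)} = \frac{-295295 - 2741}{- \frac{572}{\left(-42\right) \frac{1}{2}} + \left(224837 - 15154\right)} = - \frac{298036}{- \frac{572}{\left(-42\right) \frac{1}{2}} + 209683} = - \frac{298036}{- \frac{572}{-21} + 209683} = - \frac{298036}{\left(-572\right) \left(- \frac{1}{21}\right) + 209683} = - \frac{298036}{\frac{572}{21} + 209683} = - \frac{298036}{\frac{4403915}{21}} = \left(-298036\right) \frac{21}{4403915} = - \frac{6258756}{4403915}$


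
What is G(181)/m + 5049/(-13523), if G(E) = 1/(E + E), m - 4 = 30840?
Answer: -56374737349/150991435144 ≈ -0.37336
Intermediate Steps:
m = 30844 (m = 4 + 30840 = 30844)
G(E) = 1/(2*E)
G(181)/m + 5049/(-13523) = ((½)/181)/30844 + 5049/(-13523) = ((½)*(1/181))*(1/30844) + 5049*(-1/13523) = (1/362)*(1/30844) - 5049/13523 = 1/11165528 - 5049/13523 = -56374737349/150991435144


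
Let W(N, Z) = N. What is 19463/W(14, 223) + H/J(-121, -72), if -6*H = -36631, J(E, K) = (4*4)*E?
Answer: 112784687/81312 ≈ 1387.1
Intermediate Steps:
J(E, K) = 16*E
H = 36631/6 (H = -⅙*(-36631) = 36631/6 ≈ 6105.2)
19463/W(14, 223) + H/J(-121, -72) = 19463/14 + 36631/(6*((16*(-121)))) = 19463*(1/14) + (36631/6)/(-1936) = 19463/14 + (36631/6)*(-1/1936) = 19463/14 - 36631/11616 = 112784687/81312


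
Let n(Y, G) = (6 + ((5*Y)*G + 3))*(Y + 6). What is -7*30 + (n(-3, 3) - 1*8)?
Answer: -326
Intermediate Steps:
n(Y, G) = (6 + Y)*(9 + 5*G*Y) (n(Y, G) = (6 + (5*G*Y + 3))*(6 + Y) = (6 + (3 + 5*G*Y))*(6 + Y) = (9 + 5*G*Y)*(6 + Y) = (6 + Y)*(9 + 5*G*Y))
-7*30 + (n(-3, 3) - 1*8) = -7*30 + ((54 + 9*(-3) + 5*3*(-3)² + 30*3*(-3)) - 1*8) = -210 + ((54 - 27 + 5*3*9 - 270) - 8) = -210 + ((54 - 27 + 135 - 270) - 8) = -210 + (-108 - 8) = -210 - 116 = -326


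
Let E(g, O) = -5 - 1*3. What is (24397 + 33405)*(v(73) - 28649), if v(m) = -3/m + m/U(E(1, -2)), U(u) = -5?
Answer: -604737760658/365 ≈ -1.6568e+9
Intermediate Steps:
E(g, O) = -8 (E(g, O) = -5 - 3 = -8)
v(m) = -3/m - m/5 (v(m) = -3/m + m/(-5) = -3/m + m*(-⅕) = -3/m - m/5)
(24397 + 33405)*(v(73) - 28649) = (24397 + 33405)*((-3/73 - ⅕*73) - 28649) = 57802*((-3*1/73 - 73/5) - 28649) = 57802*((-3/73 - 73/5) - 28649) = 57802*(-5344/365 - 28649) = 57802*(-10462229/365) = -604737760658/365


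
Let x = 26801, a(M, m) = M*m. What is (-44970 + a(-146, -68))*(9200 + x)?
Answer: -1261547042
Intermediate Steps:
(-44970 + a(-146, -68))*(9200 + x) = (-44970 - 146*(-68))*(9200 + 26801) = (-44970 + 9928)*36001 = -35042*36001 = -1261547042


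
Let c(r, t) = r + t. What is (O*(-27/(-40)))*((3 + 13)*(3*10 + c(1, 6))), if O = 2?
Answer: 3996/5 ≈ 799.20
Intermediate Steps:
(O*(-27/(-40)))*((3 + 13)*(3*10 + c(1, 6))) = (2*(-27/(-40)))*((3 + 13)*(3*10 + (1 + 6))) = (2*(-27*(-1/40)))*(16*(30 + 7)) = (2*(27/40))*(16*37) = (27/20)*592 = 3996/5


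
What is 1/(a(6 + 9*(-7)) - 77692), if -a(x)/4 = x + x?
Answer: -1/77236 ≈ -1.2947e-5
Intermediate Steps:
a(x) = -8*x (a(x) = -4*(x + x) = -8*x)
1/(a(6 + 9*(-7)) - 77692) = 1/(-8*(6 + 9*(-7)) - 77692) = 1/(-8*(6 - 63) - 77692) = 1/(-8*(-57) - 77692) = 1/(456 - 77692) = 1/(-77236) = -1/77236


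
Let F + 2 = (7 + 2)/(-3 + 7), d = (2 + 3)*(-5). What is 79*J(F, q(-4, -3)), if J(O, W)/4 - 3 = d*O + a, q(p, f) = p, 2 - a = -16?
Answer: 4661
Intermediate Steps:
a = 18 (a = 2 - 1*(-16) = 2 + 16 = 18)
d = -25 (d = 5*(-5) = -25)
F = ¼ (F = -2 + (7 + 2)/(-3 + 7) = -2 + 9/4 = ¼ ≈ 0.25000)
J(O, W) = 84 - 100*O (J(O, W) = 12 + 4*(-25*O + 18) = 12 + 4*(18 - 25*O) = 12 + (72 - 100*O) = 84 - 100*O)
79*J(F, q(-4, -3)) = 79*(84 - 100*¼) = 79*(84 - 25) = 79*59 = 4661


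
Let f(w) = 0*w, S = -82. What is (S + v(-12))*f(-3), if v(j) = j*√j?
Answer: 0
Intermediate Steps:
f(w) = 0
v(j) = j^(3/2)
(S + v(-12))*f(-3) = (-82 + (-12)^(3/2))*0 = (-82 - 24*I*√3)*0 = 0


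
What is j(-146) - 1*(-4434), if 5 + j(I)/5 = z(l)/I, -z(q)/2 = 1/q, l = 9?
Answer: 2896718/657 ≈ 4409.0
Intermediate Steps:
z(q) = -2/q
j(I) = -25 - 10/(9*I) (j(I) = -25 + 5*((-2/9)/I) = -25 + 5*((-2*1/9)/I) = -25 + 5*(-2/(9*I)) = -25 - 10/(9*I))
j(-146) - 1*(-4434) = (-25 - 10/9/(-146)) - 1*(-4434) = (-25 - 10/9*(-1/146)) + 4434 = (-25 + 5/657) + 4434 = -16420/657 + 4434 = 2896718/657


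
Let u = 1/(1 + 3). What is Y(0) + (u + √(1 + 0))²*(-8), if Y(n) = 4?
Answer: -17/2 ≈ -8.5000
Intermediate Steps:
u = ¼ (u = 1/4 = ¼ ≈ 0.25000)
Y(0) + (u + √(1 + 0))²*(-8) = 4 + (¼ + √(1 + 0))²*(-8) = 4 + (¼ + √1)²*(-8) = 4 + (¼ + 1)²*(-8) = 4 + (5/4)²*(-8) = 4 + (25/16)*(-8) = 4 - 25/2 = -17/2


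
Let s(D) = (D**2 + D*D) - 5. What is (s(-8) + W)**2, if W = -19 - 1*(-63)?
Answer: 27889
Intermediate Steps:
s(D) = -5 + 2*D**2 (s(D) = (D**2 + D**2) - 5 = 2*D**2 - 5 = -5 + 2*D**2)
W = 44 (W = -19 + 63 = 44)
(s(-8) + W)**2 = ((-5 + 2*(-8)**2) + 44)**2 = ((-5 + 2*64) + 44)**2 = ((-5 + 128) + 44)**2 = (123 + 44)**2 = 167**2 = 27889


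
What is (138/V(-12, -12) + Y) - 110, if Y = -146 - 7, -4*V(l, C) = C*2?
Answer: -240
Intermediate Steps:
V(l, C) = -C/2 (V(l, C) = -C*2/4 = -C/2)
Y = -153
(138/V(-12, -12) + Y) - 110 = (138/((-½*(-12))) - 153) - 110 = (138/6 - 153) - 110 = (138*(⅙) - 153) - 110 = (23 - 153) - 110 = -130 - 110 = -240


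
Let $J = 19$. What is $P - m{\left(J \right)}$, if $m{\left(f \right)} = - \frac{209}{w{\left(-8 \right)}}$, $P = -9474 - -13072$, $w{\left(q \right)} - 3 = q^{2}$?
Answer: $\frac{241275}{67} \approx 3601.1$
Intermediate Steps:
$w{\left(q \right)} = 3 + q^{2}$
$P = 3598$ ($P = -9474 + 13072 = 3598$)
$m{\left(f \right)} = - \frac{209}{67}$ ($m{\left(f \right)} = - \frac{209}{3 + \left(-8\right)^{2}} = - \frac{209}{3 + 64} = - \frac{209}{67}$)
$P - m{\left(J \right)} = 3598 - - \frac{209}{67} = 3598 + \frac{209}{67} = \frac{241275}{67}$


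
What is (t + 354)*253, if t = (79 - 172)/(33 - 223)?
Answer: 17040309/190 ≈ 89686.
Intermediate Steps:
t = 93/190 (t = -93/(-190) = -93*(-1/190) = 93/190 ≈ 0.48947)
(t + 354)*253 = (93/190 + 354)*253 = (67353/190)*253 = 17040309/190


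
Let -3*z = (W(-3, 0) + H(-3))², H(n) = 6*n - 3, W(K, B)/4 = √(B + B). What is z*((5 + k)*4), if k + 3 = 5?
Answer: -4116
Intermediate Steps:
k = 2 (k = -3 + 5 = 2)
W(K, B) = 4*√2*√B (W(K, B) = 4*√(B + B) = 4*√(2*B) = 4*(√2*√B) = 4*√2*√B)
H(n) = -3 + 6*n
z = -147 (z = -(4*√2*√0 + (-3 + 6*(-3)))²/3 = -(4*√2*0 + (-3 - 18))²/3 = -(0 - 21)²/3 = -⅓*(-21)² = -⅓*441 = -147)
z*((5 + k)*4) = -147*(5 + 2)*4 = -1029*4 = -147*28 = -4116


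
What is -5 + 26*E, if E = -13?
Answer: -343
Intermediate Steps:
-5 + 26*E = -5 + 26*(-13) = -5 - 338 = -343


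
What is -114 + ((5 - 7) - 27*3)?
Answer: -197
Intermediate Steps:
-114 + ((5 - 7) - 27*3) = -114 + (-2 - 81) = -114 - 83 = -197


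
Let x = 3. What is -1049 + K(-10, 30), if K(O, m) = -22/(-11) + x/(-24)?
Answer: -8377/8 ≈ -1047.1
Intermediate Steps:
K(O, m) = 15/8 (K(O, m) = -22/(-11) + 3/(-24) = -22*(-1/11) + 3*(-1/24) = 2 - ⅛ = 15/8)
-1049 + K(-10, 30) = -1049 + 15/8 = -8377/8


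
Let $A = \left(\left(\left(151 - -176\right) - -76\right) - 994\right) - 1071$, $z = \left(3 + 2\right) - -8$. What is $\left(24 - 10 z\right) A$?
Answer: $176172$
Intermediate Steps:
$z = 13$ ($z = 5 + 8 = 13$)
$A = -1662$ ($A = \left(\left(\left(151 + 176\right) + 76\right) - 994\right) - 1071 = \left(\left(327 + 76\right) - 994\right) - 1071 = \left(403 - 994\right) - 1071 = -591 - 1071 = -1662$)
$\left(24 - 10 z\right) A = \left(24 - 130\right) \left(-1662\right) = \left(-106\right) \left(-1662\right) = 176172$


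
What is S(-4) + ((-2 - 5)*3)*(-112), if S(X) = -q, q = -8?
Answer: 2360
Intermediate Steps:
S(X) = 8 (S(X) = -1*(-8) = 8)
S(-4) + ((-2 - 5)*3)*(-112) = 8 + ((-2 - 5)*3)*(-112) = 8 - 7*3*(-112) = 8 - 21*(-112) = 8 + 2352 = 2360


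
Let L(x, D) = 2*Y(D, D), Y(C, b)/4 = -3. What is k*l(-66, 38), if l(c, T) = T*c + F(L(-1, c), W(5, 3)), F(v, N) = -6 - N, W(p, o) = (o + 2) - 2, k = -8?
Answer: 20136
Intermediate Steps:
Y(C, b) = -12 (Y(C, b) = 4*(-3) = -12)
L(x, D) = -24 (L(x, D) = 2*(-12) = -24)
W(p, o) = o (W(p, o) = (2 + o) - 2 = o)
l(c, T) = -9 + T*c (l(c, T) = T*c + (-6 - 1*3) = T*c + (-6 - 3) = T*c - 9 = -9 + T*c)
k*l(-66, 38) = -8*(-9 + 38*(-66)) = -8*(-9 - 2508) = -8*(-2517) = 20136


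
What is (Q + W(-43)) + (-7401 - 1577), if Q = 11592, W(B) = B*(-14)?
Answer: 3216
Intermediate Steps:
W(B) = -14*B
(Q + W(-43)) + (-7401 - 1577) = (11592 - 14*(-43)) + (-7401 - 1577) = (11592 + 602) - 8978 = 12194 - 8978 = 3216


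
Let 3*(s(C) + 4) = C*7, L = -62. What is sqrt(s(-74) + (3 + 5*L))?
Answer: I*sqrt(4353)/3 ≈ 21.992*I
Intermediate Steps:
s(C) = -4 + 7*C/3 (s(C) = -4 + (C*7)/3 = -4 + (7*C)/3 = -4 + 7*C/3)
sqrt(s(-74) + (3 + 5*L)) = sqrt((-4 + (7/3)*(-74)) + (3 + 5*(-62))) = sqrt((-4 - 518/3) + (3 - 310)) = sqrt(-530/3 - 307) = sqrt(-1451/3) = I*sqrt(4353)/3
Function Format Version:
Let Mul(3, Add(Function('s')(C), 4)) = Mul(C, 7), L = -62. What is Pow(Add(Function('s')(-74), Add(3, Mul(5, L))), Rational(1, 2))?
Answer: Mul(Rational(1, 3), I, Pow(4353, Rational(1, 2))) ≈ Mul(21.992, I)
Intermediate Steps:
Function('s')(C) = Add(-4, Mul(Rational(7, 3), C)) (Function('s')(C) = Add(-4, Mul(Rational(1, 3), Mul(C, 7))) = Add(-4, Mul(Rational(1, 3), Mul(7, C))) = Add(-4, Mul(Rational(7, 3), C)))
Pow(Add(Function('s')(-74), Add(3, Mul(5, L))), Rational(1, 2)) = Pow(Add(Add(-4, Mul(Rational(7, 3), -74)), Add(3, Mul(5, -62))), Rational(1, 2)) = Pow(Add(Add(-4, Rational(-518, 3)), Add(3, -310)), Rational(1, 2)) = Pow(Add(Rational(-530, 3), -307), Rational(1, 2)) = Pow(Rational(-1451, 3), Rational(1, 2)) = Mul(Rational(1, 3), I, Pow(4353, Rational(1, 2)))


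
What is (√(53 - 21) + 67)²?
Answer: 4521 + 536*√2 ≈ 5279.0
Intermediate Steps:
(√(53 - 21) + 67)² = (√32 + 67)² = (4*√2 + 67)² = (67 + 4*√2)²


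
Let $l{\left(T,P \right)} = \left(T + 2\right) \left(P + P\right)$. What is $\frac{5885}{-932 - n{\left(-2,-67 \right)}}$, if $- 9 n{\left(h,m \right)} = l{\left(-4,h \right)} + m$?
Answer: $- \frac{52965}{8447} \approx -6.2703$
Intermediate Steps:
$l{\left(T,P \right)} = 2 P \left(2 + T\right)$ ($l{\left(T,P \right)} = \left(2 + T\right) 2 P = 2 P \left(2 + T\right)$)
$n{\left(h,m \right)} = - \frac{m}{9} + \frac{4 h}{9}$ ($n{\left(h,m \right)} = - \frac{2 h \left(2 - 4\right) + m}{9} = - \frac{2 h \left(-2\right) + m}{9} = - \frac{- 4 h + m}{9} = - \frac{m - 4 h}{9} = - \frac{m}{9} + \frac{4 h}{9}$)
$\frac{5885}{-932 - n{\left(-2,-67 \right)}} = \frac{5885}{-932 - \left(\left(- \frac{1}{9}\right) \left(-67\right) + \frac{4}{9} \left(-2\right)\right)} = \frac{5885}{-932 - \left(\frac{67}{9} - \frac{8}{9}\right)} = \frac{5885}{-932 - \frac{59}{9}} = \frac{5885}{- \frac{8447}{9}} = 5885 \left(- \frac{9}{8447}\right) = - \frac{52965}{8447}$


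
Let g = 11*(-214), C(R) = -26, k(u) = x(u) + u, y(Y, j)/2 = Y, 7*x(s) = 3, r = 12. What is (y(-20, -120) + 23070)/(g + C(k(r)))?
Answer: -329/34 ≈ -9.6765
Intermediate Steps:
x(s) = 3/7 (x(s) = (1/7)*3 = 3/7)
y(Y, j) = 2*Y
k(u) = 3/7 + u
g = -2354
(y(-20, -120) + 23070)/(g + C(k(r))) = (2*(-20) + 23070)/(-2354 - 26) = (-40 + 23070)/(-2380) = 23030*(-1/2380) = -329/34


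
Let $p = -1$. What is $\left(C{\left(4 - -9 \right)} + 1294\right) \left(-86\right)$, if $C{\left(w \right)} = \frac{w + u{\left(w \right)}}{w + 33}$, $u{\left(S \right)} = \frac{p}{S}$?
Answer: $- \frac{33281140}{299} \approx -1.1131 \cdot 10^{5}$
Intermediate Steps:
$u{\left(S \right)} = - \frac{1}{S}$
$C{\left(w \right)} = \frac{w - \frac{1}{w}}{33 + w}$ ($C{\left(w \right)} = \frac{w - \frac{1}{w}}{w + 33} = \frac{w - \frac{1}{w}}{33 + w}$)
$\left(C{\left(4 - -9 \right)} + 1294\right) \left(-86\right) = \left(\frac{-1 + \left(4 - -9\right)^{2}}{\left(4 - -9\right) \left(33 + \left(4 - -9\right)\right)} + 1294\right) \left(-86\right) = \left(\frac{-1 + \left(4 + 9\right)^{2}}{\left(4 + 9\right) \left(33 + \left(4 + 9\right)\right)} + 1294\right) \left(-86\right) = \left(\frac{-1 + 13^{2}}{13 \left(33 + 13\right)} + 1294\right) \left(-86\right) = \left(\frac{-1 + 169}{13 \cdot 46} + 1294\right) \left(-86\right) = \left(\frac{1}{13} \cdot \frac{1}{46} \cdot 168 + 1294\right) \left(-86\right) = \left(\frac{84}{299} + 1294\right) \left(-86\right) = \frac{386990}{299} \left(-86\right) = - \frac{33281140}{299}$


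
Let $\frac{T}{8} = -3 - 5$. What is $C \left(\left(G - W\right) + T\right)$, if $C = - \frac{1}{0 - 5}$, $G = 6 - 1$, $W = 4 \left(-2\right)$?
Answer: $- \frac{51}{5} \approx -10.2$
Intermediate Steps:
$W = -8$
$T = -64$ ($T = 8 \left(-3 - 5\right) = 8 \left(-8\right) = -64$)
$G = 5$ ($G = 6 - 1 = 5$)
$C = \frac{1}{5}$ ($C = - \frac{1}{-5} = \left(-1\right) \left(- \frac{1}{5}\right) = \frac{1}{5} \approx 0.2$)
$C \left(\left(G - W\right) + T\right) = \frac{\left(5 - -8\right) - 64}{5} = \frac{\left(5 + 8\right) - 64}{5} = \frac{13 - 64}{5} = \frac{1}{5} \left(-51\right) = - \frac{51}{5}$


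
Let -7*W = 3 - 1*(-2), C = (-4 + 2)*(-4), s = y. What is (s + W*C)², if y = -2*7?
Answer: 19044/49 ≈ 388.65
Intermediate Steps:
y = -14
s = -14
C = 8 (C = -2*(-4) = 8)
W = -5/7 (W = -(3 - 1*(-2))/7 = -(3 + 2)/7 = -⅐*5 = -5/7 ≈ -0.71429)
(s + W*C)² = (-14 - 5/7*8)² = (-14 - 40/7)² = (-138/7)² = 19044/49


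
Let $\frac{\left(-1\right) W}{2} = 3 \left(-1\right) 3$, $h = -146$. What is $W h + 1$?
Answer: $-2627$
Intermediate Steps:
$W = 18$ ($W = - 2 \cdot 3 \left(-1\right) 3 = - 2 \left(\left(-3\right) 3\right) = \left(-2\right) \left(-9\right) = 18$)
$W h + 1 = 18 \left(-146\right) + 1 = -2628 + 1 = -2627$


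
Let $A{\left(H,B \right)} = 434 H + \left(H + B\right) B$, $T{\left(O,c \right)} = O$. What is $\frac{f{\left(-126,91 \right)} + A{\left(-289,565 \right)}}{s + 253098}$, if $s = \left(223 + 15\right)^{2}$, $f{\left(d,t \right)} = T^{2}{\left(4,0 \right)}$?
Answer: $\frac{15265}{154871} \approx 0.098566$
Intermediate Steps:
$f{\left(d,t \right)} = 16$ ($f{\left(d,t \right)} = 4^{2} = 16$)
$A{\left(H,B \right)} = 434 H + B \left(B + H\right)$ ($A{\left(H,B \right)} = 434 H + \left(B + H\right) B = 434 H + B \left(B + H\right)$)
$s = 56644$ ($s = 238^{2} = 56644$)
$\frac{f{\left(-126,91 \right)} + A{\left(-289,565 \right)}}{s + 253098} = \frac{16 + \left(565^{2} + 434 \left(-289\right) + 565 \left(-289\right)\right)}{56644 + 253098} = \frac{16 - -30514}{309742} = \left(16 + 30514\right) \frac{1}{309742} = 30530 \cdot \frac{1}{309742} = \frac{15265}{154871}$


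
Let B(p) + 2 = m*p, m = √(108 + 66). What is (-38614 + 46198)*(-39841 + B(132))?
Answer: -302169312 + 1001088*√174 ≈ -2.8896e+8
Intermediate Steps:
m = √174 ≈ 13.191
B(p) = -2 + p*√174 (B(p) = -2 + √174*p = -2 + p*√174)
(-38614 + 46198)*(-39841 + B(132)) = (-38614 + 46198)*(-39841 + (-2 + 132*√174)) = 7584*(-39843 + 132*√174) = -302169312 + 1001088*√174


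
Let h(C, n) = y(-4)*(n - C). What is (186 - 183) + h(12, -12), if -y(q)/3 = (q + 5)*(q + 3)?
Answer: -69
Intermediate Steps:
y(q) = -3*(3 + q)*(5 + q) (y(q) = -3*(q + 5)*(q + 3) = -3*(5 + q)*(3 + q) = -3*(3 + q)*(5 + q))
h(C, n) = -3*C + 3*n (h(C, n) = (-45 - 24*(-4) - 3*(-4)²)*(n - C) = (-45 + 96 - 3*16)*(n - C) = (-45 + 96 - 48)*(n - C) = 3*(n - C) = -3*C + 3*n)
(186 - 183) + h(12, -12) = (186 - 183) + (-3*12 + 3*(-12)) = 3 + (-36 - 36) = 3 - 72 = -69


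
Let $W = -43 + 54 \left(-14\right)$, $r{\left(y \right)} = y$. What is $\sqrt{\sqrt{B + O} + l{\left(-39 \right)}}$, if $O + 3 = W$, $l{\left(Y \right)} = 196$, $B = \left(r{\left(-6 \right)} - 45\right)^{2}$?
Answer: $\sqrt{196 + \sqrt{1799}} \approx 15.441$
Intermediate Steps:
$B = 2601$ ($B = \left(-6 - 45\right)^{2} = \left(-51\right)^{2} = 2601$)
$W = -799$ ($W = -43 - 756 = -799$)
$O = -802$ ($O = -3 - 799 = -802$)
$\sqrt{\sqrt{B + O} + l{\left(-39 \right)}} = \sqrt{\sqrt{2601 - 802} + 196} = \sqrt{\sqrt{1799} + 196} = \sqrt{196 + \sqrt{1799}}$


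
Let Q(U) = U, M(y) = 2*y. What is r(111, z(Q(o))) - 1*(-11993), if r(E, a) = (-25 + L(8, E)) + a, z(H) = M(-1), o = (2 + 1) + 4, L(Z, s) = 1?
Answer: 11967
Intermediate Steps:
o = 7 (o = 3 + 4 = 7)
z(H) = -2 (z(H) = 2*(-1) = -2)
r(E, a) = -24 + a (r(E, a) = (-25 + 1) + a = -24 + a)
r(111, z(Q(o))) - 1*(-11993) = (-24 - 2) - 1*(-11993) = -26 + 11993 = 11967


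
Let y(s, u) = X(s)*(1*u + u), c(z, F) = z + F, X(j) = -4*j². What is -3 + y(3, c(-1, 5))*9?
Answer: -2595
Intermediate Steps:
c(z, F) = F + z
y(s, u) = -8*u*s² (y(s, u) = (-4*s²)*(1*u + u) = (-4*s²)*(u + u) = (-4*s²)*(2*u) = -8*u*s²)
-3 + y(3, c(-1, 5))*9 = -3 - 8*(5 - 1)*3²*9 = -3 - 8*4*9*9 = -3 - 288*9 = -3 - 2592 = -2595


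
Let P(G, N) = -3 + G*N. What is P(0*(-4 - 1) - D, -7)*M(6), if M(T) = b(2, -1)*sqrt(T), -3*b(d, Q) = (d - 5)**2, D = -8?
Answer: 177*sqrt(6) ≈ 433.56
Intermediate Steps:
b(d, Q) = -(-5 + d)**2/3 (b(d, Q) = -(d - 5)**2/3 = -(-5 + d)**2/3)
M(T) = -3*sqrt(T) (M(T) = (-(-5 + 2)**2/3)*sqrt(T) = (-1/3*(-3)**2)*sqrt(T) = (-1/3*9)*sqrt(T) = -3*sqrt(T))
P(0*(-4 - 1) - D, -7)*M(6) = (-3 + (0*(-4 - 1) - 1*(-8))*(-7))*(-3*sqrt(6)) = (-3 + (0*(-5) + 8)*(-7))*(-3*sqrt(6)) = (-3 + (0 + 8)*(-7))*(-3*sqrt(6)) = (-3 + 8*(-7))*(-3*sqrt(6)) = (-3 - 56)*(-3*sqrt(6)) = -(-177)*sqrt(6) = 177*sqrt(6)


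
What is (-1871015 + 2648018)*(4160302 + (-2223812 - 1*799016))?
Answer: 883820710422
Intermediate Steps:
(-1871015 + 2648018)*(4160302 + (-2223812 - 1*799016)) = 777003*(4160302 + (-2223812 - 799016)) = 777003*(4160302 - 3022828) = 777003*1137474 = 883820710422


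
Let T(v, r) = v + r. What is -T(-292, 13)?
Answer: 279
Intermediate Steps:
T(v, r) = r + v
-T(-292, 13) = -(13 - 292) = -1*(-279) = 279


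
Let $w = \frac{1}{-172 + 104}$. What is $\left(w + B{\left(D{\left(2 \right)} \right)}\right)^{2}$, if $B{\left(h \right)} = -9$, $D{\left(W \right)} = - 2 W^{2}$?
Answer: $\frac{375769}{4624} \approx 81.265$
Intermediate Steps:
$w = - \frac{1}{68}$ ($w = \frac{1}{-68} = - \frac{1}{68} \approx -0.014706$)
$\left(w + B{\left(D{\left(2 \right)} \right)}\right)^{2} = \left(- \frac{1}{68} - 9\right)^{2} = \left(- \frac{613}{68}\right)^{2} = \frac{375769}{4624}$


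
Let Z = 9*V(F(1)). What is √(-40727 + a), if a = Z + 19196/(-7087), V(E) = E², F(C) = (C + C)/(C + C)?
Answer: 11*I*√16902650914/7087 ≈ 201.79*I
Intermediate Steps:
F(C) = 1 (F(C) = (2*C)/((2*C)) = (2*C)*(1/(2*C)) = 1)
Z = 9 (Z = 9*1² = 9*1 = 9)
a = 44587/7087 (a = 9 + 19196/(-7087) = 9 + 19196*(-1/7087) = 9 - 19196/7087 = 44587/7087 ≈ 6.2914)
√(-40727 + a) = √(-40727 + 44587/7087) = √(-288587662/7087) = 11*I*√16902650914/7087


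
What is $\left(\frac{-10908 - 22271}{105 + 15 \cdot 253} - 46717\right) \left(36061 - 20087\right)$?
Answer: $- \frac{1455466848773}{1950} \approx -7.4639 \cdot 10^{8}$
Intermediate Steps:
$\left(\frac{-10908 - 22271}{105 + 15 \cdot 253} - 46717\right) \left(36061 - 20087\right) = \left(- \frac{33179}{105 + 3795} - 46717\right) 15974 = \left(- \frac{33179}{3900} - 46717\right) 15974 = \left(- \frac{182229479}{3900}\right) 15974 = - \frac{1455466848773}{1950}$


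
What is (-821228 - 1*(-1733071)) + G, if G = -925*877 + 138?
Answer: 100756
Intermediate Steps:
G = -811087 (G = -811225 + 138 = -811087)
(-821228 - 1*(-1733071)) + G = (-821228 - 1*(-1733071)) - 811087 = (-821228 + 1733071) - 811087 = 911843 - 811087 = 100756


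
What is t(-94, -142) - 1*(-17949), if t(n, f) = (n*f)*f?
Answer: -1877467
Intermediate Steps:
t(n, f) = n*f**2 (t(n, f) = (f*n)*f = n*f**2)
t(-94, -142) - 1*(-17949) = -94*(-142)**2 - 1*(-17949) = -94*20164 + 17949 = -1895416 + 17949 = -1877467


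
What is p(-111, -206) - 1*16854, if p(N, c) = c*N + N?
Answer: 5901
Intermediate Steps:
p(N, c) = N + N*c (p(N, c) = N*c + N = N + N*c)
p(-111, -206) - 1*16854 = -111*(1 - 206) - 1*16854 = -111*(-205) - 16854 = 22755 - 16854 = 5901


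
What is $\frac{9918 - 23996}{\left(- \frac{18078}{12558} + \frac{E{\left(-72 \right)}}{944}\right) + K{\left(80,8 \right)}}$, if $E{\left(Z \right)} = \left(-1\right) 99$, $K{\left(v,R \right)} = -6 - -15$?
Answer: $- \frac{1209356512}{640463} \approx -1888.3$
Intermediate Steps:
$K{\left(v,R \right)} = 9$ ($K{\left(v,R \right)} = -6 + 15 = 9$)
$E{\left(Z \right)} = -99$
$\frac{9918 - 23996}{\left(- \frac{18078}{12558} + \frac{E{\left(-72 \right)}}{944}\right) + K{\left(80,8 \right)}} = \frac{9918 - 23996}{\left(- \frac{18078}{12558} - \frac{99}{944}\right) + 9} = - \frac{14078}{\left(\left(-18078\right) \frac{1}{12558} - \frac{99}{944}\right) + 9} = - \frac{14078}{\left(- \frac{131}{91} - \frac{99}{944}\right) + 9} = - \frac{14078}{- \frac{132673}{85904} + 9} = - \frac{14078}{\frac{640463}{85904}} = \left(-14078\right) \frac{85904}{640463} = - \frac{1209356512}{640463}$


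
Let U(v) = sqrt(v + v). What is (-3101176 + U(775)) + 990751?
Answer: -2110425 + 5*sqrt(62) ≈ -2.1104e+6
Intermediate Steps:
U(v) = sqrt(2)*sqrt(v) (U(v) = sqrt(2*v) = sqrt(2)*sqrt(v))
(-3101176 + U(775)) + 990751 = (-3101176 + sqrt(2)*sqrt(775)) + 990751 = (-3101176 + sqrt(2)*(5*sqrt(31))) + 990751 = (-3101176 + 5*sqrt(62)) + 990751 = -2110425 + 5*sqrt(62)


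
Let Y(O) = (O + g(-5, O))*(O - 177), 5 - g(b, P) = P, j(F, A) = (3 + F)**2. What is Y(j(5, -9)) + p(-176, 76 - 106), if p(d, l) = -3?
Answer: -568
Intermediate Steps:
g(b, P) = 5 - P
Y(O) = -885 + 5*O (Y(O) = (O + (5 - O))*(O - 177) = 5*(-177 + O) = -885 + 5*O)
Y(j(5, -9)) + p(-176, 76 - 106) = (-885 + 5*(3 + 5)**2) - 3 = (-885 + 5*8**2) - 3 = (-885 + 5*64) - 3 = (-885 + 320) - 3 = -565 - 3 = -568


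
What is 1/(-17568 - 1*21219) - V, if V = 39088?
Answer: -1516106257/38787 ≈ -39088.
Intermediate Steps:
1/(-17568 - 1*21219) - V = 1/(-17568 - 1*21219) - 1*39088 = 1/(-17568 - 21219) - 39088 = 1/(-38787) - 39088 = -1/38787 - 39088 = -1516106257/38787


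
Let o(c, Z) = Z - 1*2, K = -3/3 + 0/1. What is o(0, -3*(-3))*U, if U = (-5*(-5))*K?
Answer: -175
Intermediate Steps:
K = -1 (K = -3*⅓ + 0*1 = -1 + 0 = -1)
o(c, Z) = -2 + Z (o(c, Z) = Z - 2 = -2 + Z)
U = -25 (U = -5*(-5)*(-1) = 25*(-1) = -25)
o(0, -3*(-3))*U = (-2 - 3*(-3))*(-25) = (-2 + 9)*(-25) = 7*(-25) = -175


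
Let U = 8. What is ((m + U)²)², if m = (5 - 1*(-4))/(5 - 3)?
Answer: 390625/16 ≈ 24414.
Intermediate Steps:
m = 9/2 (m = (5 + 4)/2 = 9*(½) = 9/2 ≈ 4.5000)
((m + U)²)² = ((9/2 + 8)²)² = ((25/2)²)² = (625/4)² = 390625/16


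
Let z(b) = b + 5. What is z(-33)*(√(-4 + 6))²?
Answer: -56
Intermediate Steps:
z(b) = 5 + b
z(-33)*(√(-4 + 6))² = (5 - 33)*(√(-4 + 6))² = -28*(√2)² = -28*2 = -56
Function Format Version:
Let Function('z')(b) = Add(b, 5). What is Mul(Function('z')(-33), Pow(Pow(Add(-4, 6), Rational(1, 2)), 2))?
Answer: -56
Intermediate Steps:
Function('z')(b) = Add(5, b)
Mul(Function('z')(-33), Pow(Pow(Add(-4, 6), Rational(1, 2)), 2)) = Mul(Add(5, -33), Pow(Pow(Add(-4, 6), Rational(1, 2)), 2)) = Mul(-28, Pow(Pow(2, Rational(1, 2)), 2)) = Mul(-28, 2) = -56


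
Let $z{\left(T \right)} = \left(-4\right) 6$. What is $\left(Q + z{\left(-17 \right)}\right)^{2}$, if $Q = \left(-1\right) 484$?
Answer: $258064$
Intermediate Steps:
$z{\left(T \right)} = -24$
$Q = -484$
$\left(Q + z{\left(-17 \right)}\right)^{2} = \left(-484 - 24\right)^{2} = \left(-508\right)^{2} = 258064$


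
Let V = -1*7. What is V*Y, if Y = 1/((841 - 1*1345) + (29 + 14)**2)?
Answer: -7/1345 ≈ -0.0052045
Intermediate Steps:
V = -7
Y = 1/1345 (Y = 1/((841 - 1345) + 43**2) = 1/(-504 + 1849) = 1/1345 ≈ 0.00074349)
V*Y = -7*1/1345 = -7/1345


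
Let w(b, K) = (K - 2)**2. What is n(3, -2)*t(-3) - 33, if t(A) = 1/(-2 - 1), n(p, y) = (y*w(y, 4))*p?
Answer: -25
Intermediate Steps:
w(b, K) = (-2 + K)**2
n(p, y) = 4*p*y (n(p, y) = (y*(-2 + 4)**2)*p = (y*2**2)*p = (y*4)*p = (4*y)*p = 4*p*y)
t(A) = -1/3 (t(A) = 1/(-3) = -1/3)
n(3, -2)*t(-3) - 33 = (4*3*(-2))*(-1/3) - 33 = -24*(-1/3) - 33 = 8 - 33 = -25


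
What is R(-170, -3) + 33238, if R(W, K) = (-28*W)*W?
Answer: -775962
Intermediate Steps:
R(W, K) = -28*W²
R(-170, -3) + 33238 = -28*(-170)² + 33238 = -28*28900 + 33238 = -809200 + 33238 = -775962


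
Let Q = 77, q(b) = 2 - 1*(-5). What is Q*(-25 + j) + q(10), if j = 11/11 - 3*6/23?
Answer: -43729/23 ≈ -1901.3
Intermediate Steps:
q(b) = 7 (q(b) = 2 + 5 = 7)
j = 5/23 (j = 11*(1/11) - 18*1/23 = 1 - 18/23 = 5/23 ≈ 0.21739)
Q*(-25 + j) + q(10) = 77*(-25 + 5/23) + 7 = 77*(-570/23) + 7 = -43890/23 + 7 = -43729/23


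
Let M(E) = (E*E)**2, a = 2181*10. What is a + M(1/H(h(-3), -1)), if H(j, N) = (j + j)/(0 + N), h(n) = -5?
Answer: 218100001/10000 ≈ 21810.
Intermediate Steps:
H(j, N) = 2*j/N (H(j, N) = (2*j)/N = 2*j/N)
a = 21810
M(E) = E**4 (M(E) = (E**2)**2 = E**4)
a + M(1/H(h(-3), -1)) = 21810 + (1/(2*(-5)/(-1)))**4 = 21810 + (1/(2*(-5)*(-1)))**4 = 21810 + (1/10)**4 = 21810 + 1/10000 = 218100001/10000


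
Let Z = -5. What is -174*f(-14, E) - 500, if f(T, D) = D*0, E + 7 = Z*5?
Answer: -500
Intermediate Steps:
E = -32 (E = -7 - 5*5 = -7 - 25 = -32)
f(T, D) = 0
-174*f(-14, E) - 500 = -174*0 - 500 = 0 - 500 = -500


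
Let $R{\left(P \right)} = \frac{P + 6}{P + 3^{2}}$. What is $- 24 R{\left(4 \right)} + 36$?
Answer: $\frac{228}{13} \approx 17.538$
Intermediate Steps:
$R{\left(P \right)} = \frac{6 + P}{9 + P}$ ($R{\left(P \right)} = \frac{6 + P}{P + 9} = \frac{6 + P}{9 + P}$)
$- 24 R{\left(4 \right)} + 36 = - 24 \frac{6 + 4}{9 + 4} + 36 = - 24 \cdot \frac{1}{13} \cdot 10 + 36 = \left(-24\right) \frac{10}{13} + 36 = - \frac{240}{13} + 36 = \frac{228}{13}$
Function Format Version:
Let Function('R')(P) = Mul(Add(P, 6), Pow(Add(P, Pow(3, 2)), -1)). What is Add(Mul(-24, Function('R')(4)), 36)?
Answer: Rational(228, 13) ≈ 17.538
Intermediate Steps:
Function('R')(P) = Mul(Pow(Add(9, P), -1), Add(6, P)) (Function('R')(P) = Mul(Add(6, P), Pow(Add(P, 9), -1)) = Mul(Add(6, P), Pow(Add(9, P), -1)) = Mul(Pow(Add(9, P), -1), Add(6, P)))
Add(Mul(-24, Function('R')(4)), 36) = Add(Mul(-24, Mul(Pow(Add(9, 4), -1), Add(6, 4))), 36) = Add(Mul(-24, Mul(Pow(13, -1), 10)), 36) = Add(Mul(-24, Mul(Rational(1, 13), 10)), 36) = Add(Mul(-24, Rational(10, 13)), 36) = Add(Rational(-240, 13), 36) = Rational(228, 13)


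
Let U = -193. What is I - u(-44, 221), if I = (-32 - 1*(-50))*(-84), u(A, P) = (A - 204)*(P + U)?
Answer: 5432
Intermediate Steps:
u(A, P) = (-204 + A)*(-193 + P) (u(A, P) = (A - 204)*(P - 193) = (-204 + A)*(-193 + P))
I = -1512 (I = (-32 + 50)*(-84) = 18*(-84) = -1512)
I - u(-44, 221) = -1512 - (39372 - 204*221 - 193*(-44) - 44*221) = -1512 - (39372 - 45084 + 8492 - 9724) = -1512 - 1*(-6944) = -1512 + 6944 = 5432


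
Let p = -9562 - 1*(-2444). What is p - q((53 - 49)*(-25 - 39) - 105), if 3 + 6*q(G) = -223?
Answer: -21241/3 ≈ -7080.3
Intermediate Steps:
q(G) = -113/3 (q(G) = -1/2 + (1/6)*(-223) = -1/2 - 223/6 = -113/3)
p = -7118 (p = -9562 + 2444 = -7118)
p - q((53 - 49)*(-25 - 39) - 105) = -7118 - 1*(-113/3) = -7118 + 113/3 = -21241/3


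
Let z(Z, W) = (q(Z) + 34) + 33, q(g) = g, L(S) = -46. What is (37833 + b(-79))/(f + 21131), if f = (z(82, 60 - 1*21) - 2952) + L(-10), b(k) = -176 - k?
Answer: 18868/9141 ≈ 2.0641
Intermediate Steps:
z(Z, W) = 67 + Z (z(Z, W) = (Z + 34) + 33 = (34 + Z) + 33 = 67 + Z)
f = -2849 (f = ((67 + 82) - 2952) - 46 = (149 - 2952) - 46 = -2803 - 46 = -2849)
(37833 + b(-79))/(f + 21131) = (37833 + (-176 - 1*(-79)))/(-2849 + 21131) = (37833 + (-176 + 79))/18282 = (37833 - 97)*(1/18282) = 37736*(1/18282) = 18868/9141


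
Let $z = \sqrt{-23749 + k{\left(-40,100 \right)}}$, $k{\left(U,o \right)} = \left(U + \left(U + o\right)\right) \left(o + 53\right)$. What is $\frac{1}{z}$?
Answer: $- \frac{i \sqrt{20689}}{20689} \approx - 0.0069523 i$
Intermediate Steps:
$k{\left(U,o \right)} = \left(53 + o\right) \left(o + 2 U\right)$ ($k{\left(U,o \right)} = \left(o + 2 U\right) \left(53 + o\right) = \left(53 + o\right) \left(o + 2 U\right)$)
$z = i \sqrt{20689}$ ($z = \sqrt{-23749 + \left(100^{2} + 53 \cdot 100 + 106 \left(-40\right) + 2 \left(-40\right) 100\right)} = \sqrt{-23749 + \left(10000 + 5300 - 4240 - 8000\right)} = \sqrt{-23749 + 3060} = \sqrt{-20689} = i \sqrt{20689} \approx 143.84 i$)
$\frac{1}{z} = \frac{1}{i \sqrt{20689}} = - \frac{i \sqrt{20689}}{20689}$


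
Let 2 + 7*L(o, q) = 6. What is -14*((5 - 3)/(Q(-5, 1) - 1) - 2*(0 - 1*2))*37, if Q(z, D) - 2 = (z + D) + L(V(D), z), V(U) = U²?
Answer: -27972/17 ≈ -1645.4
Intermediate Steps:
L(o, q) = 4/7 (L(o, q) = -2/7 + (⅐)*6 = -2/7 + 6/7 = 4/7)
Q(z, D) = 18/7 + D + z (Q(z, D) = 2 + ((z + D) + 4/7) = 2 + ((D + z) + 4/7) = 2 + (4/7 + D + z) = 18/7 + D + z)
-14*((5 - 3)/(Q(-5, 1) - 1) - 2*(0 - 1*2))*37 = -14*((5 - 3)/((18/7 + 1 - 5) - 1) - 2*(0 - 1*2))*37 = -14*(2/(-10/7 - 1) - 2*(0 - 2))*37 = -14*(2/(-17/7) - 2*(-2))*37 = -14*(2*(-7/17) + 4)*37 = -14*(-14/17 + 4)*37 = -14*54/17*37 = -756/17*37 = -27972/17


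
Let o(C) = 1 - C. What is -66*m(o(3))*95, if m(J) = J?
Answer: 12540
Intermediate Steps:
-66*m(o(3))*95 = -66*(1 - 1*3)*95 = -66*(1 - 3)*95 = -66*(-2)*95 = 132*95 = 12540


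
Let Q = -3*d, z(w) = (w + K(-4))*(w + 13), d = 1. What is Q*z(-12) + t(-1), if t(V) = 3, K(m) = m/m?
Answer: 36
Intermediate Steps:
K(m) = 1
z(w) = (1 + w)*(13 + w) (z(w) = (w + 1)*(w + 13) = (1 + w)*(13 + w))
Q = -3 (Q = -3*1 = -3)
Q*z(-12) + t(-1) = -3*(13 + (-12)**2 + 14*(-12)) + 3 = -3*(13 + 144 - 168) + 3 = -3*(-11) + 3 = 33 + 3 = 36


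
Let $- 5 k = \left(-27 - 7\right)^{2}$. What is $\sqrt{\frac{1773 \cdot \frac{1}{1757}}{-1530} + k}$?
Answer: $\frac{i \sqrt{825069296170}}{59738} \approx 15.205 i$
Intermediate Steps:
$k = - \frac{1156}{5}$ ($k = - \frac{\left(-27 - 7\right)^{2}}{5} = - \frac{\left(-34\right)^{2}}{5} = \left(- \frac{1}{5}\right) 1156 = - \frac{1156}{5} \approx -231.2$)
$\sqrt{\frac{1773 \cdot \frac{1}{1757}}{-1530} + k} = \sqrt{\frac{1773 \cdot \frac{1}{1757}}{-1530} - \frac{1156}{5}} = \sqrt{1773 \cdot \frac{1}{1757} \left(- \frac{1}{1530}\right) - \frac{1156}{5}} = \sqrt{\frac{1773}{1757} \left(- \frac{1}{1530}\right) - \frac{1156}{5}} = \sqrt{- \frac{197}{298690} - \frac{1156}{5}} = \sqrt{- \frac{13811465}{59738}} = \frac{i \sqrt{825069296170}}{59738}$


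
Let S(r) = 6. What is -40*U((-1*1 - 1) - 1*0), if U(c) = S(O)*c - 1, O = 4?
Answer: 520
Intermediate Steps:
U(c) = -1 + 6*c (U(c) = 6*c - 1 = -1 + 6*c)
-40*U((-1*1 - 1) - 1*0) = -40*(-1 + 6*((-1*1 - 1) - 1*0)) = -40*(-1 + 6*((-1 - 1) + 0)) = -40*(-1 + 6*(-2 + 0)) = -40*(-1 + 6*(-2)) = -40*(-1 - 12) = -40*(-13) = 520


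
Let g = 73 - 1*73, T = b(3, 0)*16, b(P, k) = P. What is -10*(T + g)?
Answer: -480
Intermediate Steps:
T = 48 (T = 3*16 = 48)
g = 0 (g = 73 - 73 = 0)
-10*(T + g) = -10*(48 + 0) = -10*48 = -480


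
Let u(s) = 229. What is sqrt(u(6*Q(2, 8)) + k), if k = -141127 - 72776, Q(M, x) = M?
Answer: I*sqrt(213674) ≈ 462.25*I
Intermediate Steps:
k = -213903
sqrt(u(6*Q(2, 8)) + k) = sqrt(229 - 213903) = sqrt(-213674) = I*sqrt(213674)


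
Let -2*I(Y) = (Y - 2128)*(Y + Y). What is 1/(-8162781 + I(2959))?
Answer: -1/10621710 ≈ -9.4147e-8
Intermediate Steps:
I(Y) = -Y*(-2128 + Y) (I(Y) = -(Y - 2128)*(Y + Y)/2 = -(-2128 + Y)*2*Y/2 = -Y*(-2128 + Y))
1/(-8162781 + I(2959)) = 1/(-8162781 + 2959*(2128 - 1*2959)) = 1/(-8162781 + 2959*(2128 - 2959)) = 1/(-8162781 + 2959*(-831)) = 1/(-8162781 - 2458929) = 1/(-10621710) = -1/10621710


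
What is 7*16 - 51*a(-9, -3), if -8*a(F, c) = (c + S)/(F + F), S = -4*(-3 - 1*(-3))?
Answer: 1809/16 ≈ 113.06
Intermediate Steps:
S = 0 (S = -4*(-3 + 3) = -4*0 = 0)
a(F, c) = -c/(16*F) (a(F, c) = -(c + 0)/(8*(F + F)) = -c/(8*(2*F)) = -c*1/(2*F)/8 = -c/(16*F))
7*16 - 51*a(-9, -3) = 7*16 - (-51)*(-3)/(16*(-9)) = 112 - (-51)*(-3)*(-1)/(16*9) = 112 - 51*(-1/48) = 112 + 17/16 = 1809/16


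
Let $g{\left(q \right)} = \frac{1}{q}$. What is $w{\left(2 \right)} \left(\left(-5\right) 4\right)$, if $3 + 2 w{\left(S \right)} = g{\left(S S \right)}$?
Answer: $\frac{55}{2} \approx 27.5$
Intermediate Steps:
$w{\left(S \right)} = - \frac{3}{2} + \frac{1}{2 S^{2}}$ ($w{\left(S \right)} = - \frac{3}{2} + \frac{1}{2 S S} = - \frac{3}{2} + \frac{1}{2 S^{2}}$)
$w{\left(2 \right)} \left(\left(-5\right) 4\right) = \left(- \frac{3}{2} + \frac{1}{2 \cdot 4}\right) \left(\left(-5\right) 4\right) = \left(- \frac{3}{2} + \frac{1}{2} \cdot \frac{1}{4}\right) \left(-20\right) = \left(- \frac{3}{2} + \frac{1}{8}\right) \left(-20\right) = \left(- \frac{11}{8}\right) \left(-20\right) = \frac{55}{2}$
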